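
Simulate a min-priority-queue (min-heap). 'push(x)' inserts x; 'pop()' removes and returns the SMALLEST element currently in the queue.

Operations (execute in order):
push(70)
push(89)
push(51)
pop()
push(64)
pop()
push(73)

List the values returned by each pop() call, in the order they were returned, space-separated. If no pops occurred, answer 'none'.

push(70): heap contents = [70]
push(89): heap contents = [70, 89]
push(51): heap contents = [51, 70, 89]
pop() → 51: heap contents = [70, 89]
push(64): heap contents = [64, 70, 89]
pop() → 64: heap contents = [70, 89]
push(73): heap contents = [70, 73, 89]

Answer: 51 64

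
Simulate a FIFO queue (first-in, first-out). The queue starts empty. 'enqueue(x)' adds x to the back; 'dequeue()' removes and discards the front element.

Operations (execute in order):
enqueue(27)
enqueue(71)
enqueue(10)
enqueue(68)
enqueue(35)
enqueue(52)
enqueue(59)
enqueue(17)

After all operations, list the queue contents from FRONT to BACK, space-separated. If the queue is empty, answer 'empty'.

enqueue(27): [27]
enqueue(71): [27, 71]
enqueue(10): [27, 71, 10]
enqueue(68): [27, 71, 10, 68]
enqueue(35): [27, 71, 10, 68, 35]
enqueue(52): [27, 71, 10, 68, 35, 52]
enqueue(59): [27, 71, 10, 68, 35, 52, 59]
enqueue(17): [27, 71, 10, 68, 35, 52, 59, 17]

Answer: 27 71 10 68 35 52 59 17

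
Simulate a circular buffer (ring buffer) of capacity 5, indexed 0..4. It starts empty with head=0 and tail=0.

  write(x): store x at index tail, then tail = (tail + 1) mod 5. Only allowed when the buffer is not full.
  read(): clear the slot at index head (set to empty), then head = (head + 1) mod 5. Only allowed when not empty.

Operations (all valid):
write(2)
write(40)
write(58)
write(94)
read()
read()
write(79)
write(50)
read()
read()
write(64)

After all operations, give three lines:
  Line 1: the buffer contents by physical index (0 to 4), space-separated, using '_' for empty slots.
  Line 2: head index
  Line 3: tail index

write(2): buf=[2 _ _ _ _], head=0, tail=1, size=1
write(40): buf=[2 40 _ _ _], head=0, tail=2, size=2
write(58): buf=[2 40 58 _ _], head=0, tail=3, size=3
write(94): buf=[2 40 58 94 _], head=0, tail=4, size=4
read(): buf=[_ 40 58 94 _], head=1, tail=4, size=3
read(): buf=[_ _ 58 94 _], head=2, tail=4, size=2
write(79): buf=[_ _ 58 94 79], head=2, tail=0, size=3
write(50): buf=[50 _ 58 94 79], head=2, tail=1, size=4
read(): buf=[50 _ _ 94 79], head=3, tail=1, size=3
read(): buf=[50 _ _ _ 79], head=4, tail=1, size=2
write(64): buf=[50 64 _ _ 79], head=4, tail=2, size=3

Answer: 50 64 _ _ 79
4
2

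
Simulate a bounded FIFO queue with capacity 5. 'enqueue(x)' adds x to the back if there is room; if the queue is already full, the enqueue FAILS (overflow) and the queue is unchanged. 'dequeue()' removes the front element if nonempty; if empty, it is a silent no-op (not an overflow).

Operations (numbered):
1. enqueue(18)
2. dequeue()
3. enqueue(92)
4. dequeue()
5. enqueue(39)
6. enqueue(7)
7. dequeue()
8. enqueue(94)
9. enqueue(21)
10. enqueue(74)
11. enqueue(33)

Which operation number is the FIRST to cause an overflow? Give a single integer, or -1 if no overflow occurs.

Answer: -1

Derivation:
1. enqueue(18): size=1
2. dequeue(): size=0
3. enqueue(92): size=1
4. dequeue(): size=0
5. enqueue(39): size=1
6. enqueue(7): size=2
7. dequeue(): size=1
8. enqueue(94): size=2
9. enqueue(21): size=3
10. enqueue(74): size=4
11. enqueue(33): size=5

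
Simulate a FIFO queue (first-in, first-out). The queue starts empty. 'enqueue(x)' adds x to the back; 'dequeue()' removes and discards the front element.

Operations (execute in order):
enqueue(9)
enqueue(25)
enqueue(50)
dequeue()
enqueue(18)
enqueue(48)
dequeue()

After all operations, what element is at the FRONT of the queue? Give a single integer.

enqueue(9): queue = [9]
enqueue(25): queue = [9, 25]
enqueue(50): queue = [9, 25, 50]
dequeue(): queue = [25, 50]
enqueue(18): queue = [25, 50, 18]
enqueue(48): queue = [25, 50, 18, 48]
dequeue(): queue = [50, 18, 48]

Answer: 50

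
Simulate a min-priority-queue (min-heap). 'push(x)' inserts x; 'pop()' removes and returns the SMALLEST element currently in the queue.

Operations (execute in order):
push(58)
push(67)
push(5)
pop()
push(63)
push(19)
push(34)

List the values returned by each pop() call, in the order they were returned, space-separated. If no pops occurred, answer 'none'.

Answer: 5

Derivation:
push(58): heap contents = [58]
push(67): heap contents = [58, 67]
push(5): heap contents = [5, 58, 67]
pop() → 5: heap contents = [58, 67]
push(63): heap contents = [58, 63, 67]
push(19): heap contents = [19, 58, 63, 67]
push(34): heap contents = [19, 34, 58, 63, 67]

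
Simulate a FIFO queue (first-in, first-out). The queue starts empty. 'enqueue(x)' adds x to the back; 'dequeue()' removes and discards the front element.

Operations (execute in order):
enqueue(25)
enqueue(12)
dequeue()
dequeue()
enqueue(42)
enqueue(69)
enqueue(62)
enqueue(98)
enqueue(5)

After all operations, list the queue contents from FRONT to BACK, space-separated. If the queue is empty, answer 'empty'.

Answer: 42 69 62 98 5

Derivation:
enqueue(25): [25]
enqueue(12): [25, 12]
dequeue(): [12]
dequeue(): []
enqueue(42): [42]
enqueue(69): [42, 69]
enqueue(62): [42, 69, 62]
enqueue(98): [42, 69, 62, 98]
enqueue(5): [42, 69, 62, 98, 5]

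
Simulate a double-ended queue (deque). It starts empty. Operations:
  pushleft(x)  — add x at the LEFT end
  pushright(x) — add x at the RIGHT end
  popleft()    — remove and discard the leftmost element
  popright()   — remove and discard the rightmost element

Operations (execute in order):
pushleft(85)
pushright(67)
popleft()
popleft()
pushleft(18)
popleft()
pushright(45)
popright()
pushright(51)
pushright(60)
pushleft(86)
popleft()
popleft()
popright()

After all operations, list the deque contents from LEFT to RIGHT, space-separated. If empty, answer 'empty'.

pushleft(85): [85]
pushright(67): [85, 67]
popleft(): [67]
popleft(): []
pushleft(18): [18]
popleft(): []
pushright(45): [45]
popright(): []
pushright(51): [51]
pushright(60): [51, 60]
pushleft(86): [86, 51, 60]
popleft(): [51, 60]
popleft(): [60]
popright(): []

Answer: empty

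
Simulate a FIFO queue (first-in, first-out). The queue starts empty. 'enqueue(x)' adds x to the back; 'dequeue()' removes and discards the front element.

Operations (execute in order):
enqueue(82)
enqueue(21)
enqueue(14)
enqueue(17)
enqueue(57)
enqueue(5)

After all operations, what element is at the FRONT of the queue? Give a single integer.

enqueue(82): queue = [82]
enqueue(21): queue = [82, 21]
enqueue(14): queue = [82, 21, 14]
enqueue(17): queue = [82, 21, 14, 17]
enqueue(57): queue = [82, 21, 14, 17, 57]
enqueue(5): queue = [82, 21, 14, 17, 57, 5]

Answer: 82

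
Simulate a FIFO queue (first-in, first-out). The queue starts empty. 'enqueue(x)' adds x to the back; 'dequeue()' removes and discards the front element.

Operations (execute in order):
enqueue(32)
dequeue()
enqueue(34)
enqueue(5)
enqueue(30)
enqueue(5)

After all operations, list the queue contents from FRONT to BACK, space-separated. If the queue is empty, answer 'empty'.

enqueue(32): [32]
dequeue(): []
enqueue(34): [34]
enqueue(5): [34, 5]
enqueue(30): [34, 5, 30]
enqueue(5): [34, 5, 30, 5]

Answer: 34 5 30 5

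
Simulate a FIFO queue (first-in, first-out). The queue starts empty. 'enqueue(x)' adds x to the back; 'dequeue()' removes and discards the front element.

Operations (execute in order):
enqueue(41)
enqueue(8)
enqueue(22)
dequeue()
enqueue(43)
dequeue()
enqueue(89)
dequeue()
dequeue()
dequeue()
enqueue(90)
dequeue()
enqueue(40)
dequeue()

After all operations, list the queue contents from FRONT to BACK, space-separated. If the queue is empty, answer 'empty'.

enqueue(41): [41]
enqueue(8): [41, 8]
enqueue(22): [41, 8, 22]
dequeue(): [8, 22]
enqueue(43): [8, 22, 43]
dequeue(): [22, 43]
enqueue(89): [22, 43, 89]
dequeue(): [43, 89]
dequeue(): [89]
dequeue(): []
enqueue(90): [90]
dequeue(): []
enqueue(40): [40]
dequeue(): []

Answer: empty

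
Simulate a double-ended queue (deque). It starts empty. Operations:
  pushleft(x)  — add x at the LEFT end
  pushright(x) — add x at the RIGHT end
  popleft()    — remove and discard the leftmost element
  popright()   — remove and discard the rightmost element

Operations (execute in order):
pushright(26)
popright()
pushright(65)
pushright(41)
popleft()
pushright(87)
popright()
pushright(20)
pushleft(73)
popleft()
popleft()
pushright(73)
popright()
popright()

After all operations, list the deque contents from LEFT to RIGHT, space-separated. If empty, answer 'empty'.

pushright(26): [26]
popright(): []
pushright(65): [65]
pushright(41): [65, 41]
popleft(): [41]
pushright(87): [41, 87]
popright(): [41]
pushright(20): [41, 20]
pushleft(73): [73, 41, 20]
popleft(): [41, 20]
popleft(): [20]
pushright(73): [20, 73]
popright(): [20]
popright(): []

Answer: empty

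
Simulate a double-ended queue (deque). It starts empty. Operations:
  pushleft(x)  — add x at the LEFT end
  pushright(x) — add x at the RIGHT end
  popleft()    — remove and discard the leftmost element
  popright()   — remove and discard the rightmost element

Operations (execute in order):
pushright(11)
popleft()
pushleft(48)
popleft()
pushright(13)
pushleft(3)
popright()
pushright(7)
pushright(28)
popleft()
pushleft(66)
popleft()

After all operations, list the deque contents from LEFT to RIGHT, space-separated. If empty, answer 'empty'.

Answer: 7 28

Derivation:
pushright(11): [11]
popleft(): []
pushleft(48): [48]
popleft(): []
pushright(13): [13]
pushleft(3): [3, 13]
popright(): [3]
pushright(7): [3, 7]
pushright(28): [3, 7, 28]
popleft(): [7, 28]
pushleft(66): [66, 7, 28]
popleft(): [7, 28]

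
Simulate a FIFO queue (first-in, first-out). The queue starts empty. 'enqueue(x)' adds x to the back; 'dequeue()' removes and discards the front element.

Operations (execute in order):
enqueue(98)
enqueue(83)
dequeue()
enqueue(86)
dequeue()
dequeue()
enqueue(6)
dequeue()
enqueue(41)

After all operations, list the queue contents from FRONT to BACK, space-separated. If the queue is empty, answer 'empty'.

enqueue(98): [98]
enqueue(83): [98, 83]
dequeue(): [83]
enqueue(86): [83, 86]
dequeue(): [86]
dequeue(): []
enqueue(6): [6]
dequeue(): []
enqueue(41): [41]

Answer: 41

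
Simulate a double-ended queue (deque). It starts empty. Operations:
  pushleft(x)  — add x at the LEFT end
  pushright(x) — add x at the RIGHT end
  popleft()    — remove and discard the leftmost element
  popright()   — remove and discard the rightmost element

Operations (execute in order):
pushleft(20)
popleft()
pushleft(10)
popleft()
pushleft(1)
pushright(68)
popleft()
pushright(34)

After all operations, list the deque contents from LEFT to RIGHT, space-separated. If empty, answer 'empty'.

Answer: 68 34

Derivation:
pushleft(20): [20]
popleft(): []
pushleft(10): [10]
popleft(): []
pushleft(1): [1]
pushright(68): [1, 68]
popleft(): [68]
pushright(34): [68, 34]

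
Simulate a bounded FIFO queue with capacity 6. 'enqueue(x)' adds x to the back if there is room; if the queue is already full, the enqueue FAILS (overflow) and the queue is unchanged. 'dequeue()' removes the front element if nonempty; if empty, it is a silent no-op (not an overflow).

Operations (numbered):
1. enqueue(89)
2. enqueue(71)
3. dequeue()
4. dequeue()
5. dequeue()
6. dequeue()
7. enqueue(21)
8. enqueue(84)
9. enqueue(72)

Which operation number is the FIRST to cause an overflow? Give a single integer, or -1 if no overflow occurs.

1. enqueue(89): size=1
2. enqueue(71): size=2
3. dequeue(): size=1
4. dequeue(): size=0
5. dequeue(): empty, no-op, size=0
6. dequeue(): empty, no-op, size=0
7. enqueue(21): size=1
8. enqueue(84): size=2
9. enqueue(72): size=3

Answer: -1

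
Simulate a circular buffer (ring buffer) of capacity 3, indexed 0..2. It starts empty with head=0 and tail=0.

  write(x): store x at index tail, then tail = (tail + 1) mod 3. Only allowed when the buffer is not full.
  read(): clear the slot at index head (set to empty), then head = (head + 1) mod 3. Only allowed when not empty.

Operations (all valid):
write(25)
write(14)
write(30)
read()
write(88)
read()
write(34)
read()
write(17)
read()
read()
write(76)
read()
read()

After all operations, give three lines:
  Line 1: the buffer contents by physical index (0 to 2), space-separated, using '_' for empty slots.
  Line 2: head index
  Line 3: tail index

Answer: _ _ _
1
1

Derivation:
write(25): buf=[25 _ _], head=0, tail=1, size=1
write(14): buf=[25 14 _], head=0, tail=2, size=2
write(30): buf=[25 14 30], head=0, tail=0, size=3
read(): buf=[_ 14 30], head=1, tail=0, size=2
write(88): buf=[88 14 30], head=1, tail=1, size=3
read(): buf=[88 _ 30], head=2, tail=1, size=2
write(34): buf=[88 34 30], head=2, tail=2, size=3
read(): buf=[88 34 _], head=0, tail=2, size=2
write(17): buf=[88 34 17], head=0, tail=0, size=3
read(): buf=[_ 34 17], head=1, tail=0, size=2
read(): buf=[_ _ 17], head=2, tail=0, size=1
write(76): buf=[76 _ 17], head=2, tail=1, size=2
read(): buf=[76 _ _], head=0, tail=1, size=1
read(): buf=[_ _ _], head=1, tail=1, size=0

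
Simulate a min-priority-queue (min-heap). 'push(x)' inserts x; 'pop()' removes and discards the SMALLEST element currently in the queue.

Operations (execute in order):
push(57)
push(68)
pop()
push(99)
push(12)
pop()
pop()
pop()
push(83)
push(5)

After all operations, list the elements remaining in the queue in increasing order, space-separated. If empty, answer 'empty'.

push(57): heap contents = [57]
push(68): heap contents = [57, 68]
pop() → 57: heap contents = [68]
push(99): heap contents = [68, 99]
push(12): heap contents = [12, 68, 99]
pop() → 12: heap contents = [68, 99]
pop() → 68: heap contents = [99]
pop() → 99: heap contents = []
push(83): heap contents = [83]
push(5): heap contents = [5, 83]

Answer: 5 83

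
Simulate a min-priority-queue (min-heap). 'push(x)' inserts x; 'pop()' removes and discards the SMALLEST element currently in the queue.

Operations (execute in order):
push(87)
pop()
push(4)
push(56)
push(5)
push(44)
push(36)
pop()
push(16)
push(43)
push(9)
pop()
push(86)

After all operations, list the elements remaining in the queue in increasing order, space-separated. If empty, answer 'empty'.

push(87): heap contents = [87]
pop() → 87: heap contents = []
push(4): heap contents = [4]
push(56): heap contents = [4, 56]
push(5): heap contents = [4, 5, 56]
push(44): heap contents = [4, 5, 44, 56]
push(36): heap contents = [4, 5, 36, 44, 56]
pop() → 4: heap contents = [5, 36, 44, 56]
push(16): heap contents = [5, 16, 36, 44, 56]
push(43): heap contents = [5, 16, 36, 43, 44, 56]
push(9): heap contents = [5, 9, 16, 36, 43, 44, 56]
pop() → 5: heap contents = [9, 16, 36, 43, 44, 56]
push(86): heap contents = [9, 16, 36, 43, 44, 56, 86]

Answer: 9 16 36 43 44 56 86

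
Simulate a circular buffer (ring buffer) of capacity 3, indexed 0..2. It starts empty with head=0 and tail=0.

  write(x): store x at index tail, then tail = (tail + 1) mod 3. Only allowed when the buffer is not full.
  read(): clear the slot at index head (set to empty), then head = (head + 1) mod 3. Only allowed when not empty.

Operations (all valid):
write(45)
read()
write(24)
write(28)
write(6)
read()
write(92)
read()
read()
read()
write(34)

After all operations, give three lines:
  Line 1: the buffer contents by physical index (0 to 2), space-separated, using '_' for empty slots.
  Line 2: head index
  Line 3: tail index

Answer: _ _ 34
2
0

Derivation:
write(45): buf=[45 _ _], head=0, tail=1, size=1
read(): buf=[_ _ _], head=1, tail=1, size=0
write(24): buf=[_ 24 _], head=1, tail=2, size=1
write(28): buf=[_ 24 28], head=1, tail=0, size=2
write(6): buf=[6 24 28], head=1, tail=1, size=3
read(): buf=[6 _ 28], head=2, tail=1, size=2
write(92): buf=[6 92 28], head=2, tail=2, size=3
read(): buf=[6 92 _], head=0, tail=2, size=2
read(): buf=[_ 92 _], head=1, tail=2, size=1
read(): buf=[_ _ _], head=2, tail=2, size=0
write(34): buf=[_ _ 34], head=2, tail=0, size=1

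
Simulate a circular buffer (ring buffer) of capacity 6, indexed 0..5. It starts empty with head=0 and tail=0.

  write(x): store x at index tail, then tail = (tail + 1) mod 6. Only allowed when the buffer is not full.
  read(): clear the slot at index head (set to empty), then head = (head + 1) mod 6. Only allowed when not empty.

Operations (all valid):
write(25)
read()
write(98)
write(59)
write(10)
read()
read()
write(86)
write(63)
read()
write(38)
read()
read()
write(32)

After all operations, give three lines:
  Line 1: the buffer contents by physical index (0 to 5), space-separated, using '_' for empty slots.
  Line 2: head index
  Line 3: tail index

Answer: 38 32 _ _ _ _
0
2

Derivation:
write(25): buf=[25 _ _ _ _ _], head=0, tail=1, size=1
read(): buf=[_ _ _ _ _ _], head=1, tail=1, size=0
write(98): buf=[_ 98 _ _ _ _], head=1, tail=2, size=1
write(59): buf=[_ 98 59 _ _ _], head=1, tail=3, size=2
write(10): buf=[_ 98 59 10 _ _], head=1, tail=4, size=3
read(): buf=[_ _ 59 10 _ _], head=2, tail=4, size=2
read(): buf=[_ _ _ 10 _ _], head=3, tail=4, size=1
write(86): buf=[_ _ _ 10 86 _], head=3, tail=5, size=2
write(63): buf=[_ _ _ 10 86 63], head=3, tail=0, size=3
read(): buf=[_ _ _ _ 86 63], head=4, tail=0, size=2
write(38): buf=[38 _ _ _ 86 63], head=4, tail=1, size=3
read(): buf=[38 _ _ _ _ 63], head=5, tail=1, size=2
read(): buf=[38 _ _ _ _ _], head=0, tail=1, size=1
write(32): buf=[38 32 _ _ _ _], head=0, tail=2, size=2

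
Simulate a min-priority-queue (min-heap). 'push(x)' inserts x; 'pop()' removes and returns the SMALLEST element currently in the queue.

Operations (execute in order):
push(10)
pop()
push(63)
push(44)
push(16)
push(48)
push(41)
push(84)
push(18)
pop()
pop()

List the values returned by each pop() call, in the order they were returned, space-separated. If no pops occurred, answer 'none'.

push(10): heap contents = [10]
pop() → 10: heap contents = []
push(63): heap contents = [63]
push(44): heap contents = [44, 63]
push(16): heap contents = [16, 44, 63]
push(48): heap contents = [16, 44, 48, 63]
push(41): heap contents = [16, 41, 44, 48, 63]
push(84): heap contents = [16, 41, 44, 48, 63, 84]
push(18): heap contents = [16, 18, 41, 44, 48, 63, 84]
pop() → 16: heap contents = [18, 41, 44, 48, 63, 84]
pop() → 18: heap contents = [41, 44, 48, 63, 84]

Answer: 10 16 18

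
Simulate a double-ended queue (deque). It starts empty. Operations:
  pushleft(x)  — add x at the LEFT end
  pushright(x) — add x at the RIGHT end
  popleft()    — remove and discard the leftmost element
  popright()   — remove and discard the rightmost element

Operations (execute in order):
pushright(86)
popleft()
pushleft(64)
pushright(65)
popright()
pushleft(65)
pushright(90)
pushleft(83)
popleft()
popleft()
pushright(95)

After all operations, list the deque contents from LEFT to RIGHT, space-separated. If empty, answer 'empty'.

pushright(86): [86]
popleft(): []
pushleft(64): [64]
pushright(65): [64, 65]
popright(): [64]
pushleft(65): [65, 64]
pushright(90): [65, 64, 90]
pushleft(83): [83, 65, 64, 90]
popleft(): [65, 64, 90]
popleft(): [64, 90]
pushright(95): [64, 90, 95]

Answer: 64 90 95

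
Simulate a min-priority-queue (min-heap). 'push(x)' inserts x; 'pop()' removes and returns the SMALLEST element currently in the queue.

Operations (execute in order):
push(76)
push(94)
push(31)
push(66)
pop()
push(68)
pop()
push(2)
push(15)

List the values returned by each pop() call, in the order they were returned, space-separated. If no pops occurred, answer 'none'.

push(76): heap contents = [76]
push(94): heap contents = [76, 94]
push(31): heap contents = [31, 76, 94]
push(66): heap contents = [31, 66, 76, 94]
pop() → 31: heap contents = [66, 76, 94]
push(68): heap contents = [66, 68, 76, 94]
pop() → 66: heap contents = [68, 76, 94]
push(2): heap contents = [2, 68, 76, 94]
push(15): heap contents = [2, 15, 68, 76, 94]

Answer: 31 66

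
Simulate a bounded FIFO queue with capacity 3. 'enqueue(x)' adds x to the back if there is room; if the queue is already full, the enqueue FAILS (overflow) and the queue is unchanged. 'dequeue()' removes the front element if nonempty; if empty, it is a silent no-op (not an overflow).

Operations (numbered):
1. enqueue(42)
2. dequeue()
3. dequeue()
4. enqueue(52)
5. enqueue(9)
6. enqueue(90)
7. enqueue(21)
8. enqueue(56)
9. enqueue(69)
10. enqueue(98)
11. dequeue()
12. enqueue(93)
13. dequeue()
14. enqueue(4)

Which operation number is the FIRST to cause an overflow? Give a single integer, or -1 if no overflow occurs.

Answer: 7

Derivation:
1. enqueue(42): size=1
2. dequeue(): size=0
3. dequeue(): empty, no-op, size=0
4. enqueue(52): size=1
5. enqueue(9): size=2
6. enqueue(90): size=3
7. enqueue(21): size=3=cap → OVERFLOW (fail)
8. enqueue(56): size=3=cap → OVERFLOW (fail)
9. enqueue(69): size=3=cap → OVERFLOW (fail)
10. enqueue(98): size=3=cap → OVERFLOW (fail)
11. dequeue(): size=2
12. enqueue(93): size=3
13. dequeue(): size=2
14. enqueue(4): size=3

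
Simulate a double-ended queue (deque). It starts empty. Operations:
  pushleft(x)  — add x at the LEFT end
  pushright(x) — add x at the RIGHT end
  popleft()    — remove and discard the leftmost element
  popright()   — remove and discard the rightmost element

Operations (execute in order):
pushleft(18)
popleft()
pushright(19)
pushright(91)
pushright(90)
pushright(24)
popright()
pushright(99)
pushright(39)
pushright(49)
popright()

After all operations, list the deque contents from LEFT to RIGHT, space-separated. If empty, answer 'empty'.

Answer: 19 91 90 99 39

Derivation:
pushleft(18): [18]
popleft(): []
pushright(19): [19]
pushright(91): [19, 91]
pushright(90): [19, 91, 90]
pushright(24): [19, 91, 90, 24]
popright(): [19, 91, 90]
pushright(99): [19, 91, 90, 99]
pushright(39): [19, 91, 90, 99, 39]
pushright(49): [19, 91, 90, 99, 39, 49]
popright(): [19, 91, 90, 99, 39]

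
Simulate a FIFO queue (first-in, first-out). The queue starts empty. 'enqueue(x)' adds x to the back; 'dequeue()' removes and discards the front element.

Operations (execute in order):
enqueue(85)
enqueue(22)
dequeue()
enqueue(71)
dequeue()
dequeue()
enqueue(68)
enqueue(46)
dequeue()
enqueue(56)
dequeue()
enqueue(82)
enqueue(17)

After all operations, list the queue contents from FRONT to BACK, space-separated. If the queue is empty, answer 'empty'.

enqueue(85): [85]
enqueue(22): [85, 22]
dequeue(): [22]
enqueue(71): [22, 71]
dequeue(): [71]
dequeue(): []
enqueue(68): [68]
enqueue(46): [68, 46]
dequeue(): [46]
enqueue(56): [46, 56]
dequeue(): [56]
enqueue(82): [56, 82]
enqueue(17): [56, 82, 17]

Answer: 56 82 17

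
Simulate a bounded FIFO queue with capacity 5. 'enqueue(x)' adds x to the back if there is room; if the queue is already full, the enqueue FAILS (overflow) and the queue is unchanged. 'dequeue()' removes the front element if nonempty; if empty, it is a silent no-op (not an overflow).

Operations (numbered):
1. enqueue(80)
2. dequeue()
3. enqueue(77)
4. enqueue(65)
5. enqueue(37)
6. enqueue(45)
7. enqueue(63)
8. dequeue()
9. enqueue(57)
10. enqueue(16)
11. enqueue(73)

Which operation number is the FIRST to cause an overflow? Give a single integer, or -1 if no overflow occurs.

Answer: 10

Derivation:
1. enqueue(80): size=1
2. dequeue(): size=0
3. enqueue(77): size=1
4. enqueue(65): size=2
5. enqueue(37): size=3
6. enqueue(45): size=4
7. enqueue(63): size=5
8. dequeue(): size=4
9. enqueue(57): size=5
10. enqueue(16): size=5=cap → OVERFLOW (fail)
11. enqueue(73): size=5=cap → OVERFLOW (fail)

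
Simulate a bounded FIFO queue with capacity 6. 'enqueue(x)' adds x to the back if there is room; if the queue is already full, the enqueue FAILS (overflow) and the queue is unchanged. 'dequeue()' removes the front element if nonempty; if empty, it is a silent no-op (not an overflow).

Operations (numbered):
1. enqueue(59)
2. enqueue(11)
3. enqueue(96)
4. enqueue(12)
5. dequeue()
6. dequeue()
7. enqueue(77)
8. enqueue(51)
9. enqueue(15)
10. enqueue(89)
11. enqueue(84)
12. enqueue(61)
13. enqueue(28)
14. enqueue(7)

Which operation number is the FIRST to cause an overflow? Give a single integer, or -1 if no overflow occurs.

1. enqueue(59): size=1
2. enqueue(11): size=2
3. enqueue(96): size=3
4. enqueue(12): size=4
5. dequeue(): size=3
6. dequeue(): size=2
7. enqueue(77): size=3
8. enqueue(51): size=4
9. enqueue(15): size=5
10. enqueue(89): size=6
11. enqueue(84): size=6=cap → OVERFLOW (fail)
12. enqueue(61): size=6=cap → OVERFLOW (fail)
13. enqueue(28): size=6=cap → OVERFLOW (fail)
14. enqueue(7): size=6=cap → OVERFLOW (fail)

Answer: 11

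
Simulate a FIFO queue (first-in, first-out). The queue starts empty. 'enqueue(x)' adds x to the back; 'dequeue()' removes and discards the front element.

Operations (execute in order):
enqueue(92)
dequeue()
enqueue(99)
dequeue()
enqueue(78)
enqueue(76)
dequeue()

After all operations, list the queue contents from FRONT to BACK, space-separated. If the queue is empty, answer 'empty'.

Answer: 76

Derivation:
enqueue(92): [92]
dequeue(): []
enqueue(99): [99]
dequeue(): []
enqueue(78): [78]
enqueue(76): [78, 76]
dequeue(): [76]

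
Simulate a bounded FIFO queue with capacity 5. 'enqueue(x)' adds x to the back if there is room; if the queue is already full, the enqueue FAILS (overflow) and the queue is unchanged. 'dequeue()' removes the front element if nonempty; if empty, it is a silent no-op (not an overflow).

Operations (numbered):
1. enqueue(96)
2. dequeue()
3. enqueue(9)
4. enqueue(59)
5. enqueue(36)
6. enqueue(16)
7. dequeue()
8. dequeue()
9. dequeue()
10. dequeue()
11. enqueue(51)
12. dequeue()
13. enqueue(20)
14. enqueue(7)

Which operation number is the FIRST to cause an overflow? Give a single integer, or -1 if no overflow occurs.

1. enqueue(96): size=1
2. dequeue(): size=0
3. enqueue(9): size=1
4. enqueue(59): size=2
5. enqueue(36): size=3
6. enqueue(16): size=4
7. dequeue(): size=3
8. dequeue(): size=2
9. dequeue(): size=1
10. dequeue(): size=0
11. enqueue(51): size=1
12. dequeue(): size=0
13. enqueue(20): size=1
14. enqueue(7): size=2

Answer: -1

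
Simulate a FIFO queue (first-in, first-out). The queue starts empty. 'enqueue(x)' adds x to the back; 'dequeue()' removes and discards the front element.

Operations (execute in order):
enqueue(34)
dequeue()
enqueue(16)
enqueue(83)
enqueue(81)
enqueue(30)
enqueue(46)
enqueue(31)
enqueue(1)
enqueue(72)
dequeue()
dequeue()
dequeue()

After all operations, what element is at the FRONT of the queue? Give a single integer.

Answer: 30

Derivation:
enqueue(34): queue = [34]
dequeue(): queue = []
enqueue(16): queue = [16]
enqueue(83): queue = [16, 83]
enqueue(81): queue = [16, 83, 81]
enqueue(30): queue = [16, 83, 81, 30]
enqueue(46): queue = [16, 83, 81, 30, 46]
enqueue(31): queue = [16, 83, 81, 30, 46, 31]
enqueue(1): queue = [16, 83, 81, 30, 46, 31, 1]
enqueue(72): queue = [16, 83, 81, 30, 46, 31, 1, 72]
dequeue(): queue = [83, 81, 30, 46, 31, 1, 72]
dequeue(): queue = [81, 30, 46, 31, 1, 72]
dequeue(): queue = [30, 46, 31, 1, 72]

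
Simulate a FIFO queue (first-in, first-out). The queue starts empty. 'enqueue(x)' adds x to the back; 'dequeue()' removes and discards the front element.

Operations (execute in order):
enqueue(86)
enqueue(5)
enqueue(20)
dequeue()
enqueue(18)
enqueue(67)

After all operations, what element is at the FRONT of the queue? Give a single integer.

enqueue(86): queue = [86]
enqueue(5): queue = [86, 5]
enqueue(20): queue = [86, 5, 20]
dequeue(): queue = [5, 20]
enqueue(18): queue = [5, 20, 18]
enqueue(67): queue = [5, 20, 18, 67]

Answer: 5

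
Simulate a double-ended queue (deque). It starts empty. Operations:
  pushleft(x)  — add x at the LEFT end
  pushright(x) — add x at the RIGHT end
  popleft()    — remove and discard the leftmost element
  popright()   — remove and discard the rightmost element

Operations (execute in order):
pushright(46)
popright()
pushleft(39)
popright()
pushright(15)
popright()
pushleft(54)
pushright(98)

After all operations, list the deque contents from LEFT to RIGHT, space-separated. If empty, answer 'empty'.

pushright(46): [46]
popright(): []
pushleft(39): [39]
popright(): []
pushright(15): [15]
popright(): []
pushleft(54): [54]
pushright(98): [54, 98]

Answer: 54 98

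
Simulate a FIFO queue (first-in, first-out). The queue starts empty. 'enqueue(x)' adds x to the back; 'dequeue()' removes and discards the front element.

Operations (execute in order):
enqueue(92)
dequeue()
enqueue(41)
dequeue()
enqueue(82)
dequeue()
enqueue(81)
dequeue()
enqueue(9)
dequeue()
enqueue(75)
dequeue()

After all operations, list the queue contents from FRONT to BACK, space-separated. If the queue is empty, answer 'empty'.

Answer: empty

Derivation:
enqueue(92): [92]
dequeue(): []
enqueue(41): [41]
dequeue(): []
enqueue(82): [82]
dequeue(): []
enqueue(81): [81]
dequeue(): []
enqueue(9): [9]
dequeue(): []
enqueue(75): [75]
dequeue(): []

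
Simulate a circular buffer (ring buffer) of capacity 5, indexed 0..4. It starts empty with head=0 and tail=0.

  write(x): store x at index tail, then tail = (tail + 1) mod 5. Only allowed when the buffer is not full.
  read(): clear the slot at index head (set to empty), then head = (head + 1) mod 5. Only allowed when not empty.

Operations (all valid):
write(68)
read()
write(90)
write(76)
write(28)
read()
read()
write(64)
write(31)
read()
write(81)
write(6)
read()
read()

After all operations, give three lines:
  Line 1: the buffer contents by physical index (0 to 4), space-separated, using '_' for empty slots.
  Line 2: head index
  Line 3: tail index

write(68): buf=[68 _ _ _ _], head=0, tail=1, size=1
read(): buf=[_ _ _ _ _], head=1, tail=1, size=0
write(90): buf=[_ 90 _ _ _], head=1, tail=2, size=1
write(76): buf=[_ 90 76 _ _], head=1, tail=3, size=2
write(28): buf=[_ 90 76 28 _], head=1, tail=4, size=3
read(): buf=[_ _ 76 28 _], head=2, tail=4, size=2
read(): buf=[_ _ _ 28 _], head=3, tail=4, size=1
write(64): buf=[_ _ _ 28 64], head=3, tail=0, size=2
write(31): buf=[31 _ _ 28 64], head=3, tail=1, size=3
read(): buf=[31 _ _ _ 64], head=4, tail=1, size=2
write(81): buf=[31 81 _ _ 64], head=4, tail=2, size=3
write(6): buf=[31 81 6 _ 64], head=4, tail=3, size=4
read(): buf=[31 81 6 _ _], head=0, tail=3, size=3
read(): buf=[_ 81 6 _ _], head=1, tail=3, size=2

Answer: _ 81 6 _ _
1
3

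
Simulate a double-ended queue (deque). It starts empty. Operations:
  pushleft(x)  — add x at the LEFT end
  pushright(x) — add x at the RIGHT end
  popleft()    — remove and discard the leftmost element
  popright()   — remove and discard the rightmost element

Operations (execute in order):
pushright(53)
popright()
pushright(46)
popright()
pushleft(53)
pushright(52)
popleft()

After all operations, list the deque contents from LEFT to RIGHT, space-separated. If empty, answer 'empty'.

pushright(53): [53]
popright(): []
pushright(46): [46]
popright(): []
pushleft(53): [53]
pushright(52): [53, 52]
popleft(): [52]

Answer: 52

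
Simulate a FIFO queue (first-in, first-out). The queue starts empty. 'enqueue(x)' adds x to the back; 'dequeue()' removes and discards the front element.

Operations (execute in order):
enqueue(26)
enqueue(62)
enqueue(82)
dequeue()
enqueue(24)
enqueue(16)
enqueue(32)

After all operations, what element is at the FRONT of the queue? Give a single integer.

enqueue(26): queue = [26]
enqueue(62): queue = [26, 62]
enqueue(82): queue = [26, 62, 82]
dequeue(): queue = [62, 82]
enqueue(24): queue = [62, 82, 24]
enqueue(16): queue = [62, 82, 24, 16]
enqueue(32): queue = [62, 82, 24, 16, 32]

Answer: 62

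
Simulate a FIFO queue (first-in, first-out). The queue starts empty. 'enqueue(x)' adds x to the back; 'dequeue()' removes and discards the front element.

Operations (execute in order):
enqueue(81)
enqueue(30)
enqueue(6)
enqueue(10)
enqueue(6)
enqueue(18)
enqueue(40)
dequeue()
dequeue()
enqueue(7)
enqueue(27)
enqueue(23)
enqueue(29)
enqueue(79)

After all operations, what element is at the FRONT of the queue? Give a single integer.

enqueue(81): queue = [81]
enqueue(30): queue = [81, 30]
enqueue(6): queue = [81, 30, 6]
enqueue(10): queue = [81, 30, 6, 10]
enqueue(6): queue = [81, 30, 6, 10, 6]
enqueue(18): queue = [81, 30, 6, 10, 6, 18]
enqueue(40): queue = [81, 30, 6, 10, 6, 18, 40]
dequeue(): queue = [30, 6, 10, 6, 18, 40]
dequeue(): queue = [6, 10, 6, 18, 40]
enqueue(7): queue = [6, 10, 6, 18, 40, 7]
enqueue(27): queue = [6, 10, 6, 18, 40, 7, 27]
enqueue(23): queue = [6, 10, 6, 18, 40, 7, 27, 23]
enqueue(29): queue = [6, 10, 6, 18, 40, 7, 27, 23, 29]
enqueue(79): queue = [6, 10, 6, 18, 40, 7, 27, 23, 29, 79]

Answer: 6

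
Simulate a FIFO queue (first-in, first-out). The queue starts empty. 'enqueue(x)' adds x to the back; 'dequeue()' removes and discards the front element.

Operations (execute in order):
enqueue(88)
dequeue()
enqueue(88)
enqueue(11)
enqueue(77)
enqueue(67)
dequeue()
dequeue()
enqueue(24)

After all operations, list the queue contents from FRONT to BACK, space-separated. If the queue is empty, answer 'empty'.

Answer: 77 67 24

Derivation:
enqueue(88): [88]
dequeue(): []
enqueue(88): [88]
enqueue(11): [88, 11]
enqueue(77): [88, 11, 77]
enqueue(67): [88, 11, 77, 67]
dequeue(): [11, 77, 67]
dequeue(): [77, 67]
enqueue(24): [77, 67, 24]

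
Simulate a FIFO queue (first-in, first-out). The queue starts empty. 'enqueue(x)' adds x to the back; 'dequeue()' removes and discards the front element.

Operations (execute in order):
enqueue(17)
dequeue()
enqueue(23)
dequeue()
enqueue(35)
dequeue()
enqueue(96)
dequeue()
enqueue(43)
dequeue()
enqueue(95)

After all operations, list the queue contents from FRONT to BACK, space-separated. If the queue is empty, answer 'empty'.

Answer: 95

Derivation:
enqueue(17): [17]
dequeue(): []
enqueue(23): [23]
dequeue(): []
enqueue(35): [35]
dequeue(): []
enqueue(96): [96]
dequeue(): []
enqueue(43): [43]
dequeue(): []
enqueue(95): [95]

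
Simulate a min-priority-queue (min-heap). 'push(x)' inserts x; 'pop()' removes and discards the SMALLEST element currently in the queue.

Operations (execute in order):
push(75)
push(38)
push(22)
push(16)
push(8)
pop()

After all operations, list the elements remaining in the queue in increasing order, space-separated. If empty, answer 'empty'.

Answer: 16 22 38 75

Derivation:
push(75): heap contents = [75]
push(38): heap contents = [38, 75]
push(22): heap contents = [22, 38, 75]
push(16): heap contents = [16, 22, 38, 75]
push(8): heap contents = [8, 16, 22, 38, 75]
pop() → 8: heap contents = [16, 22, 38, 75]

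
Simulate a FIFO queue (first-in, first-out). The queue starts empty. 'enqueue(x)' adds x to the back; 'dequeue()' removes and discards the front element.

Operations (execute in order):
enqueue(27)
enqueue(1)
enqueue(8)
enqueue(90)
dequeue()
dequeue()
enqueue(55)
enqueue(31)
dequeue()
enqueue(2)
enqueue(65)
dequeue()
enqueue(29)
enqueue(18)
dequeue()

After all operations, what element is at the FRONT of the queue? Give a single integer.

enqueue(27): queue = [27]
enqueue(1): queue = [27, 1]
enqueue(8): queue = [27, 1, 8]
enqueue(90): queue = [27, 1, 8, 90]
dequeue(): queue = [1, 8, 90]
dequeue(): queue = [8, 90]
enqueue(55): queue = [8, 90, 55]
enqueue(31): queue = [8, 90, 55, 31]
dequeue(): queue = [90, 55, 31]
enqueue(2): queue = [90, 55, 31, 2]
enqueue(65): queue = [90, 55, 31, 2, 65]
dequeue(): queue = [55, 31, 2, 65]
enqueue(29): queue = [55, 31, 2, 65, 29]
enqueue(18): queue = [55, 31, 2, 65, 29, 18]
dequeue(): queue = [31, 2, 65, 29, 18]

Answer: 31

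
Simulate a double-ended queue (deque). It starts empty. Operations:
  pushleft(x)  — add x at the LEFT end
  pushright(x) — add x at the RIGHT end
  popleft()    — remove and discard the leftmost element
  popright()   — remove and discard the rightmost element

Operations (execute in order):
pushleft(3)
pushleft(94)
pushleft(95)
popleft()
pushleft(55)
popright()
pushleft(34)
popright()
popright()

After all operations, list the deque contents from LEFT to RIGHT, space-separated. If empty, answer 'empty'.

pushleft(3): [3]
pushleft(94): [94, 3]
pushleft(95): [95, 94, 3]
popleft(): [94, 3]
pushleft(55): [55, 94, 3]
popright(): [55, 94]
pushleft(34): [34, 55, 94]
popright(): [34, 55]
popright(): [34]

Answer: 34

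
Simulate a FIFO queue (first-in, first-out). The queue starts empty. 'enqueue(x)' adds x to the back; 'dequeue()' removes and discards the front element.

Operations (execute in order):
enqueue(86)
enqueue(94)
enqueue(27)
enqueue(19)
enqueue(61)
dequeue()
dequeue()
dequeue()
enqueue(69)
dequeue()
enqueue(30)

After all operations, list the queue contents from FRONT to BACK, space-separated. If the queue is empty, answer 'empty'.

enqueue(86): [86]
enqueue(94): [86, 94]
enqueue(27): [86, 94, 27]
enqueue(19): [86, 94, 27, 19]
enqueue(61): [86, 94, 27, 19, 61]
dequeue(): [94, 27, 19, 61]
dequeue(): [27, 19, 61]
dequeue(): [19, 61]
enqueue(69): [19, 61, 69]
dequeue(): [61, 69]
enqueue(30): [61, 69, 30]

Answer: 61 69 30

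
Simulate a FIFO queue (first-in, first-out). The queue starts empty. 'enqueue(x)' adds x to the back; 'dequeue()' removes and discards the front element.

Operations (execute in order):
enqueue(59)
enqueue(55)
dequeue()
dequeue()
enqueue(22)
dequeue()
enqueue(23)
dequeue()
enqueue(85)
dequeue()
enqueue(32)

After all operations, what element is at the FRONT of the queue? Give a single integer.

enqueue(59): queue = [59]
enqueue(55): queue = [59, 55]
dequeue(): queue = [55]
dequeue(): queue = []
enqueue(22): queue = [22]
dequeue(): queue = []
enqueue(23): queue = [23]
dequeue(): queue = []
enqueue(85): queue = [85]
dequeue(): queue = []
enqueue(32): queue = [32]

Answer: 32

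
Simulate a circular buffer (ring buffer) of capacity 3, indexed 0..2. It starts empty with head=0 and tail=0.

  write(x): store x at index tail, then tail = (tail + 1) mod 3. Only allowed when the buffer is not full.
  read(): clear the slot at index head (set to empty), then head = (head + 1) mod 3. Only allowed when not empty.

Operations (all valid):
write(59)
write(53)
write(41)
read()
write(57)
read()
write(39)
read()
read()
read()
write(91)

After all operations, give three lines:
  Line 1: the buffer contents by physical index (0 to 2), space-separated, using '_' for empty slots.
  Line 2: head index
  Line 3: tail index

Answer: _ _ 91
2
0

Derivation:
write(59): buf=[59 _ _], head=0, tail=1, size=1
write(53): buf=[59 53 _], head=0, tail=2, size=2
write(41): buf=[59 53 41], head=0, tail=0, size=3
read(): buf=[_ 53 41], head=1, tail=0, size=2
write(57): buf=[57 53 41], head=1, tail=1, size=3
read(): buf=[57 _ 41], head=2, tail=1, size=2
write(39): buf=[57 39 41], head=2, tail=2, size=3
read(): buf=[57 39 _], head=0, tail=2, size=2
read(): buf=[_ 39 _], head=1, tail=2, size=1
read(): buf=[_ _ _], head=2, tail=2, size=0
write(91): buf=[_ _ 91], head=2, tail=0, size=1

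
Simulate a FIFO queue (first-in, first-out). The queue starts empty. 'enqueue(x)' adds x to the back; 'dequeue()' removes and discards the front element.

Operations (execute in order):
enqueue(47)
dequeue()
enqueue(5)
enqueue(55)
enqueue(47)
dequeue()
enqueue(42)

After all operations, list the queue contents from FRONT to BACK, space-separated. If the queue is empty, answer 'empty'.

enqueue(47): [47]
dequeue(): []
enqueue(5): [5]
enqueue(55): [5, 55]
enqueue(47): [5, 55, 47]
dequeue(): [55, 47]
enqueue(42): [55, 47, 42]

Answer: 55 47 42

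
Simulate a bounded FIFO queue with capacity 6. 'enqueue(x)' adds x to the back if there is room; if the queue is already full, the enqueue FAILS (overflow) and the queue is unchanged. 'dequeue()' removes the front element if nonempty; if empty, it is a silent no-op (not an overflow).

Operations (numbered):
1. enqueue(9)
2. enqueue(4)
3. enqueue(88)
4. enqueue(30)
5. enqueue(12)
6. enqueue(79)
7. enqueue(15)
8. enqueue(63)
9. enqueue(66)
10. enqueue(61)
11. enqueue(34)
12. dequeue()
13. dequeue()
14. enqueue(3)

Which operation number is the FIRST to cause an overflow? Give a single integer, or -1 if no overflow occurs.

1. enqueue(9): size=1
2. enqueue(4): size=2
3. enqueue(88): size=3
4. enqueue(30): size=4
5. enqueue(12): size=5
6. enqueue(79): size=6
7. enqueue(15): size=6=cap → OVERFLOW (fail)
8. enqueue(63): size=6=cap → OVERFLOW (fail)
9. enqueue(66): size=6=cap → OVERFLOW (fail)
10. enqueue(61): size=6=cap → OVERFLOW (fail)
11. enqueue(34): size=6=cap → OVERFLOW (fail)
12. dequeue(): size=5
13. dequeue(): size=4
14. enqueue(3): size=5

Answer: 7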